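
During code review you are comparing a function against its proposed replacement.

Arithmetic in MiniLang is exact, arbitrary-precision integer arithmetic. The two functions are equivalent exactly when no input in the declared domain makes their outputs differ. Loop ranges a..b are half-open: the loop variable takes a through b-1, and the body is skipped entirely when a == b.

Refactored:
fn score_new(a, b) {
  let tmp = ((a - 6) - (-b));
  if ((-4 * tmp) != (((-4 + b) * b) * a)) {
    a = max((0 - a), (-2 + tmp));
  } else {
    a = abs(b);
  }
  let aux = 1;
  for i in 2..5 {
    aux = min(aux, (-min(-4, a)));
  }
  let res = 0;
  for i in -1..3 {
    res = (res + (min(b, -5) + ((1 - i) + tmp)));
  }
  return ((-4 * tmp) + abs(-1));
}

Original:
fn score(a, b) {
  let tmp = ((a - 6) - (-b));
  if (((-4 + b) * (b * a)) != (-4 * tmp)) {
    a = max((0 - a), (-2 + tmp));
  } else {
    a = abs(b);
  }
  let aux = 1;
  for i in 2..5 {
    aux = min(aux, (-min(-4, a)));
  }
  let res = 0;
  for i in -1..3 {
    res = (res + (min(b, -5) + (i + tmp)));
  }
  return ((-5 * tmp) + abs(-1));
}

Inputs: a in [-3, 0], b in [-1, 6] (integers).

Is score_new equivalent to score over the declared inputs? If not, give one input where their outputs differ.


Consider the input a=-3, b=-1.
score: tmp becomes -10; next (((-4 + b) * (b * a)) != (-4 * tmp)) evaluates to true; next a becomes 3; next aux becomes 1; next at i=2:; next aux becomes 1; next at i=3:; next aux becomes 1; next at i=4:; next aux becomes 1; next res becomes 0; next at i=-1:; next res becomes -16; next at i=0:; next res becomes -31; next at i=1:; next res becomes -45; next at i=2:; next res becomes -58; next final value 51
score_new: tmp becomes -10; next ((-4 * tmp) != (((-4 + b) * b) * a)) evaluates to true; next a becomes 3; next aux becomes 1; next at i=2:; next aux becomes 1; next at i=3:; next aux becomes 1; next at i=4:; next aux becomes 1; next res becomes 0; next at i=-1:; next res becomes -13; next at i=0:; next res becomes -27; next at i=1:; next res becomes -42; next at i=2:; next res becomes -58; next final value 41
51 against 41: the behavior changed.
verdict: not equivalent; witness: a=-3, b=-1


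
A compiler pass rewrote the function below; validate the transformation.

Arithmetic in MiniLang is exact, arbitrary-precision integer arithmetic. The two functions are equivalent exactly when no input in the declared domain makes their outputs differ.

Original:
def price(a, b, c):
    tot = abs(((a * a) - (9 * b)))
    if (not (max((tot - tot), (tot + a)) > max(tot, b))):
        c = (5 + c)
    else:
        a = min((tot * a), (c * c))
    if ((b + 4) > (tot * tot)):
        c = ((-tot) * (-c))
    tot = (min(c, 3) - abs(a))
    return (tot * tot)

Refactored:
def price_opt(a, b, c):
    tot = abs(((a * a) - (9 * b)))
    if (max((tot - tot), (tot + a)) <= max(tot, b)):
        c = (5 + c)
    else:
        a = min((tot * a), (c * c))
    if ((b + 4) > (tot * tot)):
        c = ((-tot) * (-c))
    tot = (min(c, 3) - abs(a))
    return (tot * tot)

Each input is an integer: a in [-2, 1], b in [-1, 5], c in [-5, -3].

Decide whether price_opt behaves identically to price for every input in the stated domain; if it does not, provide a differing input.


Reading the diff, among the changes: comparison usage differs, boolean connective usage differs.
One worked example (a=0, b=0, c=-4) — price: tot = 0; (not (max((tot - tot), (tot + a)) > max(tot, b))) -> true; c = 1; ((b + 4) > (tot * tot)) -> true; c = 0; tot = 0; return 0; price_opt: tot = 0; (max((tot - tot), (tot + a)) <= max(tot, b)) -> true; c = 1; ((b + 4) > (tot * tot)) -> true; c = 0; tot = 0; return 0; agreement on 0.
An exhaustive pass over the 84 declared inputs shows identical outputs.
verdict: equivalent


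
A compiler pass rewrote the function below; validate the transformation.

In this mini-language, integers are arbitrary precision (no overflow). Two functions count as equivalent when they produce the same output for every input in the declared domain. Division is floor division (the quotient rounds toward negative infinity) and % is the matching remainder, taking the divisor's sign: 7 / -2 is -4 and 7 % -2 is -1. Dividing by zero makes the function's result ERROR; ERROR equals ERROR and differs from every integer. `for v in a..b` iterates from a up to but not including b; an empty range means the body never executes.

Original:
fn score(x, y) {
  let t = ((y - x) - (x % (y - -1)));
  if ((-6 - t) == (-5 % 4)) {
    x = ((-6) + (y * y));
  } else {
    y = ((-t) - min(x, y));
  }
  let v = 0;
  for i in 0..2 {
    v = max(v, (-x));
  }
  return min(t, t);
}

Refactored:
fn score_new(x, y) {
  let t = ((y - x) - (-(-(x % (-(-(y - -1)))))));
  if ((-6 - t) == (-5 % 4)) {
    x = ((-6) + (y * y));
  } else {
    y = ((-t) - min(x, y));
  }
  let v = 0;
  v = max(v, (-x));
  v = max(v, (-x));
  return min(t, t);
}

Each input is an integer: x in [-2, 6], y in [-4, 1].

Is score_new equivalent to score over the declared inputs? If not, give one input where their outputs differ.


Comparing the listings, the differences include: min/max/abs usage differs; local variable names differ; loop structure differs.
One worked example (x=5, y=-1) — score: hits division by zero so the output is ERROR; score_new: hits division by zero so the output is ERROR; agreement on ERROR.
Sweeping the whole domain (54 inputs) finds no disagreement.
verdict: equivalent


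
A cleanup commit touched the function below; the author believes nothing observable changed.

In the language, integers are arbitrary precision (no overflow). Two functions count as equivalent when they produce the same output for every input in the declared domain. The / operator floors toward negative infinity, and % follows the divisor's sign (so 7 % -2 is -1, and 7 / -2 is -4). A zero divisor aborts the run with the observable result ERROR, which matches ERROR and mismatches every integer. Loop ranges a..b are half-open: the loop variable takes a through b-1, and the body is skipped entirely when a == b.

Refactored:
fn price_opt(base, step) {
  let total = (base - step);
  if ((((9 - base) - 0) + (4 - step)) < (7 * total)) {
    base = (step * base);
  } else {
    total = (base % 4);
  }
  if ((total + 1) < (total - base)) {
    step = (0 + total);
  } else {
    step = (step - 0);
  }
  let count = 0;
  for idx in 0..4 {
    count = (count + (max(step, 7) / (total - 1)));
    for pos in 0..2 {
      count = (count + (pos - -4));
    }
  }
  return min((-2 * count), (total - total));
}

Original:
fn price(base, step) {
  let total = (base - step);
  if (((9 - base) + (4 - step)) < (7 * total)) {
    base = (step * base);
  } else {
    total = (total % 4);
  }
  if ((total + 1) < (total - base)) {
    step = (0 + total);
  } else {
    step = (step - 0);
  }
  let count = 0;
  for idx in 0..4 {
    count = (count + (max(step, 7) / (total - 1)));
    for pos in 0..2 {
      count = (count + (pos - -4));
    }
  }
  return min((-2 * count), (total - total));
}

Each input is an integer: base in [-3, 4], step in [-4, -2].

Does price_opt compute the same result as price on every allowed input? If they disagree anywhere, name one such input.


Not equivalent: base=-3, step=-3 separates them (-16 vs ERROR).
price: total = 0; (((9 - base) + (4 - step)) < (7 * total)) -> false; total = 0; ((total + 1) < (total - base)) -> true; step = 0; count = 0; [idx=0]; count = -7; [pos=0]; count = -3; [pos=1]; count = 2; [idx=1]; count = -5; [pos=0]; count = -1; [pos=1]; count = 4; [idx=2]; count = -3; [pos=0]; count = 1; [pos=1]; count = 6; [idx=3]; count = -1; [pos=0]; count = 3; [pos=1]; count = 8; return -16
price_opt: total = 0; ((((9 - base) - 0) + (4 - step)) < (7 * total)) -> false; total = 1; ((total + 1) < (total - base)) -> true; step = 1; count = 0; [idx=0]; division by zero -> ERROR
verdict: not equivalent; witness: base=-3, step=-3


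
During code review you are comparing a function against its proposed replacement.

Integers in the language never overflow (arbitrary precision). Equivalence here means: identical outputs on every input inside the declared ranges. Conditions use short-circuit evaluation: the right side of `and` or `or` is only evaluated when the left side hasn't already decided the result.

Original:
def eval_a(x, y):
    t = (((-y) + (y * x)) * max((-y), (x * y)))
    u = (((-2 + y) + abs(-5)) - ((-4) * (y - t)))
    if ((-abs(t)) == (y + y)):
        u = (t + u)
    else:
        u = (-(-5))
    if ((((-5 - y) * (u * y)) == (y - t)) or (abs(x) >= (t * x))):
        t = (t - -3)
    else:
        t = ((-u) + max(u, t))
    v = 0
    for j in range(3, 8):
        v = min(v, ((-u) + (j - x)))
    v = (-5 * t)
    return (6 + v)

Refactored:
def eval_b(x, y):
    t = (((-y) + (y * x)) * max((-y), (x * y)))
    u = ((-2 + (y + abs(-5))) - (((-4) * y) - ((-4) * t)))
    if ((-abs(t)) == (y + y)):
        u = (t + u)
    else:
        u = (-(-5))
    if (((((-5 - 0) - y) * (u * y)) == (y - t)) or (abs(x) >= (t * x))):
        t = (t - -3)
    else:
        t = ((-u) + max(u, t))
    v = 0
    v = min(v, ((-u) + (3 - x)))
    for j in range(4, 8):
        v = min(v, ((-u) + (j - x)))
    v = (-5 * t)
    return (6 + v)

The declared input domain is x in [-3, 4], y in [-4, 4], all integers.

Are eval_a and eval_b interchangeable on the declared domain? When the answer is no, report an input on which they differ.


Comparing the listings, the differences include: min/max/abs usage differs, arithmetic usage differs, loop structure differs, statement counts differ, constant usage differs.
Spot check at x=-1, y=2 — eval_a: t = 8; u = -19; ((-abs(t)) == (y + y)) -> false; u = 5; ((((-5 - y) * (u * y)) == (y - t)) or (abs(x) >= (t * x))) -> true; t = 11; v = 0; [j=3]; v = -1; [j=4]; v = -1; [j=5]; v = -1; [j=6]; v = -1; [j=7]; v = -1; v = -55; return -49. eval_b: t = 8; u = -19; ((-abs(t)) == (y + y)) -> false; u = 5; (((((-5 - 0) - y) * (u * y)) == (y - t)) or (abs(x) >= (t * x))) -> true; t = 11; v = 0; v = -1; [j=4]; v = -1; [j=5]; v = -1; [j=6]; v = -1; [j=7]; v = -1; v = -55; return -49. Both give -49.
Every one of the 72 inputs gives matching results.
verdict: equivalent


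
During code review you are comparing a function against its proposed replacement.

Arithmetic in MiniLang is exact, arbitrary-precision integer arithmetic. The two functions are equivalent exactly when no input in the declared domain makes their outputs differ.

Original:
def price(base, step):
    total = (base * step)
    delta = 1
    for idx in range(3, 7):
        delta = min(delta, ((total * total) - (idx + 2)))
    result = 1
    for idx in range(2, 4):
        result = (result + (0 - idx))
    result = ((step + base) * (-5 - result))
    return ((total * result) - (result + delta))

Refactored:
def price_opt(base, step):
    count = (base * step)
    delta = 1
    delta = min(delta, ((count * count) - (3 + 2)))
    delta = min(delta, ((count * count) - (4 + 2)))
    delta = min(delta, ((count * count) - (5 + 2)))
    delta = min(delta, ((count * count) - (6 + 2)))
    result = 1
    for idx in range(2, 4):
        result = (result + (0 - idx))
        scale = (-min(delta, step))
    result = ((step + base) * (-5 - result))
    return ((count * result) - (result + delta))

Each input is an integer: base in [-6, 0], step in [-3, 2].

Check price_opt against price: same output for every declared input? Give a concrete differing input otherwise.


Although local variable names differ, and arithmetic usage differs, and loop structure differs, and constant usage differs, and statement counts differ, and min/max/abs usage differs, 42/42 inputs agree.
verdict: equivalent


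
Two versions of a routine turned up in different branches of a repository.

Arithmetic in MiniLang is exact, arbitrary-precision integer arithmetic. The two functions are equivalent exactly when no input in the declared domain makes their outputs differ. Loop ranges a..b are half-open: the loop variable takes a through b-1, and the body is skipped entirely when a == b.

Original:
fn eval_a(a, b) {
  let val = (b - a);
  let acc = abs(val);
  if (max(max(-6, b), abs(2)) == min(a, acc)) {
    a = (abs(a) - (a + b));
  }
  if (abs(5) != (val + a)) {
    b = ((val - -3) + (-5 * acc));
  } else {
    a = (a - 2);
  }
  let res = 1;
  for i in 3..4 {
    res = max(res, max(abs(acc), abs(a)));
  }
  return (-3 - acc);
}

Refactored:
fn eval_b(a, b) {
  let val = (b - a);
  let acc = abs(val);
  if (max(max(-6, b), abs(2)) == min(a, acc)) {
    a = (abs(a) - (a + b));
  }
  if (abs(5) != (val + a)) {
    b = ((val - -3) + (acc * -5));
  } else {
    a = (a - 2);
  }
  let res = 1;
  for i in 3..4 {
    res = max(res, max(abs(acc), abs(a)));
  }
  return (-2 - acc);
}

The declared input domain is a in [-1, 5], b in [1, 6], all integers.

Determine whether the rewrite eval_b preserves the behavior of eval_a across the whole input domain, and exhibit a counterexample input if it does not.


Input a=-1, b=1: -5 from eval_a versus -4 from eval_b.
verdict: not equivalent; witness: a=-1, b=1


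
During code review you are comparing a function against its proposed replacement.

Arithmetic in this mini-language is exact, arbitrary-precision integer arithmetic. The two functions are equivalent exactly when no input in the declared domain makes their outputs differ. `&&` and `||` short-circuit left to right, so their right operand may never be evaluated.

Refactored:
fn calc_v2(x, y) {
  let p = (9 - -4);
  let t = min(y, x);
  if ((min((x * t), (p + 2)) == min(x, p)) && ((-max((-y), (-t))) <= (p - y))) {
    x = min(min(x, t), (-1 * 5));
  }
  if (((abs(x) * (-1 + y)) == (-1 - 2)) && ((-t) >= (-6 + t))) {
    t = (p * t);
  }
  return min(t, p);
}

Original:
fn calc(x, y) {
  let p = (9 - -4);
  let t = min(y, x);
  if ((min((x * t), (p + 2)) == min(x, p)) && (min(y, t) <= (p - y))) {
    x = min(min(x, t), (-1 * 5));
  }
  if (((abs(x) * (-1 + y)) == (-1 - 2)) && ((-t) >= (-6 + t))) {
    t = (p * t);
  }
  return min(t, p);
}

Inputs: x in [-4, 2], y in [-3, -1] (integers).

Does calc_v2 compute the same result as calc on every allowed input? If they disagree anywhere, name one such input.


Behavior is preserved: although min/max/abs usage differs, the outputs never diverge.
Tracing x=1, y=-1: calc: p=13, then t=-1, then ((min((x * t), (p + 2)) == min(x, p)) && (min(y, t) <= (p - y))) is false, then (((abs(x) * (-1 + y)) == (-1 - 2)) && ((-t) >= (-6 + t))) is false, then returns -1 | calc_v2: p=13, then t=-1, then ((min((x * t), (p + 2)) == min(x, p)) && ((-max((-y), (-t))) <= (p - y))) is false, then (((abs(x) * (-1 + y)) == (-1 - 2)) && ((-t) >= (-6 + t))) is false, then returns -1 — matching result -1.
Checked all 21 inputs in the declared domain: the outputs agree on every one.
verdict: equivalent


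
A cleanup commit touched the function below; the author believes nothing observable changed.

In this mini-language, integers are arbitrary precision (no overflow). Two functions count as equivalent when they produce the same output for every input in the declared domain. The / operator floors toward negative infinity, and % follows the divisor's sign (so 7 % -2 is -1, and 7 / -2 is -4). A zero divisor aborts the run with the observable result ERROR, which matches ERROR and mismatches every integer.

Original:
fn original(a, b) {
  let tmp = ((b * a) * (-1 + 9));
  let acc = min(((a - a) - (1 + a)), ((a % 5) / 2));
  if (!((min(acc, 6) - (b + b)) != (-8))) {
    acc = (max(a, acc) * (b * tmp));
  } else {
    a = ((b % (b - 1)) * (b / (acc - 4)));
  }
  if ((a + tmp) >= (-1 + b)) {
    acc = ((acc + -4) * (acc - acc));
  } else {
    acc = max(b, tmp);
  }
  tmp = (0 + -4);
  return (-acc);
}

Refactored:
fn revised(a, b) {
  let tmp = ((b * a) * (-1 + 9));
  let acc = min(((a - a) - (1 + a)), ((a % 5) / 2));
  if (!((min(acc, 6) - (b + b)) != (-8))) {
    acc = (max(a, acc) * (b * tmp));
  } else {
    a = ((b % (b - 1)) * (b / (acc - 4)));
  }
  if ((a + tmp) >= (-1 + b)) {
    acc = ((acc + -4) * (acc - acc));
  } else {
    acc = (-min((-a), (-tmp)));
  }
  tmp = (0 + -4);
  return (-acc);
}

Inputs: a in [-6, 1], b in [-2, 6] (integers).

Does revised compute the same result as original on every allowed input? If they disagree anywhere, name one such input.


These are not equivalent — on a=-6, b=2 the outputs split (-2 vs 0).
original: tmp becomes -96; next acc becomes 2; next (!((min(acc, 6) - (b + b)) != (-8))) evaluates to false; next a becomes 0; next ((a + tmp) >= (-1 + b)) evaluates to false; next acc becomes 2; next tmp becomes -4; next final value -2
revised: tmp becomes -96; next acc becomes 2; next (!((min(acc, 6) - (b + b)) != (-8))) evaluates to false; next a becomes 0; next ((a + tmp) >= (-1 + b)) evaluates to false; next acc becomes 0; next tmp becomes -4; next final value 0
verdict: not equivalent; witness: a=-6, b=2


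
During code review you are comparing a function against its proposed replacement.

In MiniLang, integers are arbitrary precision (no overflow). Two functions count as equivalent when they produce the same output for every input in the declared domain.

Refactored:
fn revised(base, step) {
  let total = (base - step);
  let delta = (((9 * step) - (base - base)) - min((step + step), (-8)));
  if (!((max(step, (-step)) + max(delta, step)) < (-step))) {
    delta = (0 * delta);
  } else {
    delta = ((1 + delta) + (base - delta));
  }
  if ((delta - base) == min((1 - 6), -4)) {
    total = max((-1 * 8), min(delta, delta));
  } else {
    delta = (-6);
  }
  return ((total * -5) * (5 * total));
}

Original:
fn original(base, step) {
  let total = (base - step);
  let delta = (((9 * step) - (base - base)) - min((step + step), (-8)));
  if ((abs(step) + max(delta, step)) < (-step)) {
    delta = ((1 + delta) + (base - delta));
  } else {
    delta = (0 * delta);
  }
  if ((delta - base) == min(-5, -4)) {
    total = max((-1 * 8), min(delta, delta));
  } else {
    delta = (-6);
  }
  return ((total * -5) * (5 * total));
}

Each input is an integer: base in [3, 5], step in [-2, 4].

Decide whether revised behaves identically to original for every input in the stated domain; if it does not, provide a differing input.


This is a faithful refactor — min/max/abs usage differs, arithmetic usage differs, constant usage differs, boolean connective usage differs, but the computed results match everywhere.
One worked example (base=3, step=1) — original: total := 2 | delta := 17 | ((abs(step) + max(delta, step)) < (-step)): false | delta := 0 | ((delta - base) == min(-5, -4)): false | delta := -6 | result -100; revised: total := 2 | delta := 17 | (!((max(step, (-step)) + max(delta, step)) < (-step))): true | delta := 0 | ((delta - base) == min((1 - 6), -4)): false | delta := -6 | result -100; agreement on -100.
Across all 21 domain points the two functions coincide.
verdict: equivalent


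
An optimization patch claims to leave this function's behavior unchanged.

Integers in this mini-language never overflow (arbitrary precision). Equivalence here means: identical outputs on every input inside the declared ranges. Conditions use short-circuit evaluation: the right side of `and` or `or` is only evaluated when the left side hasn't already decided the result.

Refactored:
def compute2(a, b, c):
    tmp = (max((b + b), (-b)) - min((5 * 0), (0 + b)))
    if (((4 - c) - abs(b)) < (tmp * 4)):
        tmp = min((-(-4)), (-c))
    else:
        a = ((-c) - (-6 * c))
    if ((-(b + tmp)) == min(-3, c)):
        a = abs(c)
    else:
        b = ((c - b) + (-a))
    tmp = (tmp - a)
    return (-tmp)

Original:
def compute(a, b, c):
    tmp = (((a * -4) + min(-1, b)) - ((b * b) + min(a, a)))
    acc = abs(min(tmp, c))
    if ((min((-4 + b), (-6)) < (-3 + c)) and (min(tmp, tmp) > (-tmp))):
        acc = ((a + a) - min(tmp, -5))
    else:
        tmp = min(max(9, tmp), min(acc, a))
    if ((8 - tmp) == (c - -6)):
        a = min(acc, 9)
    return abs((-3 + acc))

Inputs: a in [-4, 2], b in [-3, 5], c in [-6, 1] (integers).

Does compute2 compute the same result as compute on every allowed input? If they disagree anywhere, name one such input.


Not equivalent: a=-4, b=-3, c=-6 separates them (3 vs -8).
compute: tmp = 8; acc = 6; ((min((-4 + b), (-6)) < (-3 + c)) and (min(tmp, tmp) > (-tmp))) -> false; tmp = -4; ((8 - tmp) == (c - -6)) -> false; return 3
compute2: tmp = 6; (((4 - c) - abs(b)) < (tmp * 4)) -> true; tmp = 4; ((-(b + tmp)) == min(-3, c)) -> false; b = 1; tmp = 8; return -8
verdict: not equivalent; witness: a=-4, b=-3, c=-6


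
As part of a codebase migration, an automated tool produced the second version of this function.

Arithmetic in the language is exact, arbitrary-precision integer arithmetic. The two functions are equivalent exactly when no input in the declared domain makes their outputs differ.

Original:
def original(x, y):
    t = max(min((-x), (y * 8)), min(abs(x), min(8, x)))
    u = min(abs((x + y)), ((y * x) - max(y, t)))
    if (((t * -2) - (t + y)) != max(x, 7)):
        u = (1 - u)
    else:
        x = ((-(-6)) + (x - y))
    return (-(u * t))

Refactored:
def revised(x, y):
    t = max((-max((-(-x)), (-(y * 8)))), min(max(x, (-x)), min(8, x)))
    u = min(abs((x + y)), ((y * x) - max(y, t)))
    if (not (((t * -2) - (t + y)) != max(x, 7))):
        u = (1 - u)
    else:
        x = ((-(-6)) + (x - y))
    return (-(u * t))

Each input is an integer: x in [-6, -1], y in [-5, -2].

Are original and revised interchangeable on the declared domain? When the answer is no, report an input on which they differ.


Take x=-6, y=-5.
original: t=-6, then u=11, then (((t * -2) - (t + y)) != max(x, 7)) is true, then u=-10, then returns -60
revised: t=-6, then u=11, then (not (((t * -2) - (t + y)) != max(x, 7))) is false, then x=5, then returns 66
-60 != 66, so the rewrite changes behavior.
verdict: not equivalent; witness: x=-6, y=-5


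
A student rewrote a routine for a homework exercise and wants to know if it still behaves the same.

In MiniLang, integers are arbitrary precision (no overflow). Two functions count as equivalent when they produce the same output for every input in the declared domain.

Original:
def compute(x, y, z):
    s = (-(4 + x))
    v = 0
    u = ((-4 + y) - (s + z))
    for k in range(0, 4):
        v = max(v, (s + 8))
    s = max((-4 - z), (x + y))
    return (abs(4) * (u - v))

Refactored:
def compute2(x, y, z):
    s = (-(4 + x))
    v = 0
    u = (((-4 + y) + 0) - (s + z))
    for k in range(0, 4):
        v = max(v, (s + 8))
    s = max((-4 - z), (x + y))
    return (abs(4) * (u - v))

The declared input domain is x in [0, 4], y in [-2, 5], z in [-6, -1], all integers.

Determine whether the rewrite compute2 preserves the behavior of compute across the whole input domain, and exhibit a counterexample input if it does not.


Equivalent — the differences include constant usage differs, and arithmetic usage differs, yet no declared input distinguishes the two.
As a probe, take x=2, y=3, z=-1: compute runs s = -6; v = 0; u = 6; [k=0]; v = 2; [k=1]; v = 2; [k=2]; v = 2; [k=3]; v = 2; s = 5; return 16; compute2 runs s = -6; v = 0; u = 6; [k=0]; v = 2; [k=1]; v = 2; [k=2]; v = 2; [k=3]; v = 2; s = 5; return 16; both end at 16.
Sweeping the whole domain (240 inputs) finds no disagreement.
verdict: equivalent


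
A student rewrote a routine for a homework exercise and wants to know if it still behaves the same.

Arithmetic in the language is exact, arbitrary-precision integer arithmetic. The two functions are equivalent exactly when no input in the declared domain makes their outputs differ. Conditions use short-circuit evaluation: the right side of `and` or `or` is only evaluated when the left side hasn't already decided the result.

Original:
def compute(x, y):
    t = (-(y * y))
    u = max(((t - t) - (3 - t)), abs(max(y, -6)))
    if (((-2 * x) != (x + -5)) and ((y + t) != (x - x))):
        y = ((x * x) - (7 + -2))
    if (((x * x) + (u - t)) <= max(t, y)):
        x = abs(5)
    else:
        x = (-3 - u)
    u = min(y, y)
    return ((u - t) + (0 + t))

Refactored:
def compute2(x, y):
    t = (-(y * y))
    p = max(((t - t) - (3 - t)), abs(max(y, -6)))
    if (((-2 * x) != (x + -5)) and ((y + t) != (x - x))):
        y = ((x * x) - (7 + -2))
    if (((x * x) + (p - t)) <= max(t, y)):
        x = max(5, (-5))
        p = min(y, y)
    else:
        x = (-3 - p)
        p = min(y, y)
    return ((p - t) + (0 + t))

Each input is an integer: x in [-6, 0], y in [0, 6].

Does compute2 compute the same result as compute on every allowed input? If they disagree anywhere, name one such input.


Changes here: local variable names differ, and constant usage differs, and min/max/abs usage differs, and statement counts differ; the full 49-point sweep finds no disagreement.
verdict: equivalent


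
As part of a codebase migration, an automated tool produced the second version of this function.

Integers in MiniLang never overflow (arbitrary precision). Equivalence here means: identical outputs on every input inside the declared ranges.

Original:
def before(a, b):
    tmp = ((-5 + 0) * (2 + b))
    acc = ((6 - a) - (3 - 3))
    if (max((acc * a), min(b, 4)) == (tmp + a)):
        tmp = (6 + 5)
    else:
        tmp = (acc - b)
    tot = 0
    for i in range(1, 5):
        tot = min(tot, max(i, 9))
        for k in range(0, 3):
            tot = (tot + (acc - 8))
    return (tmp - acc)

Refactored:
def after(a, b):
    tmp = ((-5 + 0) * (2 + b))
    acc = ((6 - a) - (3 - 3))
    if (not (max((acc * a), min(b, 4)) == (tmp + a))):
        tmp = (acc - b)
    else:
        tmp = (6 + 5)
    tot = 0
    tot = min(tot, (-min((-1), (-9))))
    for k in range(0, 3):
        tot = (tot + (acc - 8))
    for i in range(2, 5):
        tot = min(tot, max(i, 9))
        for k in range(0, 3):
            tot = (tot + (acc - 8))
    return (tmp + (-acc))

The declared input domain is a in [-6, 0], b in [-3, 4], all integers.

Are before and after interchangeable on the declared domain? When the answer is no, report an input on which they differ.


The two versions differ — the changes include boolean connective usage differs; arithmetic usage differs; loop structure differs; min/max/abs usage differs; statement counts differ; constant usage differs.
Tracing a=-6, b=1: before: tmp = -15; acc = 12; (max((acc * a), min(b, 4)) == (tmp + a)) -> false; tmp = 11; tot = 0; [i=1]; tot = 0; [k=0]; tot = 4; [k=1]; tot = 8; [k=2]; tot = 12; [i=2]; tot = 9; [k=0]; tot = 13; [k=1]; tot = 17; [k=2]; tot = 21; [i=3]; tot = 9; [k=0]; tot = 13; [k=1]; tot = 17; [k=2]; tot = 21; [i=4]; tot = 9; [k=0]; tot = 13; [k=1]; tot = 17; [k=2]; tot = 21; return -1 | after: tmp = -15; acc = 12; (not (max((acc * a), min(b, 4)) == (tmp + a))) -> true; tmp = 11; tot = 0; tot = 0; [k=0]; tot = 4; [k=1]; tot = 8; [k=2]; tot = 12; [i=2]; tot = 9; [k=0]; tot = 13; [k=1]; tot = 17; [k=2]; tot = 21; [i=3]; tot = 9; [k=0]; tot = 13; [k=1]; tot = 17; [k=2]; tot = 21; [i=4]; tot = 9; [k=0]; tot = 13; [k=1]; tot = 17; [k=2]; tot = 21; return -1 — matching result -1.
An exhaustive pass over the 56 declared inputs shows identical outputs.
verdict: equivalent


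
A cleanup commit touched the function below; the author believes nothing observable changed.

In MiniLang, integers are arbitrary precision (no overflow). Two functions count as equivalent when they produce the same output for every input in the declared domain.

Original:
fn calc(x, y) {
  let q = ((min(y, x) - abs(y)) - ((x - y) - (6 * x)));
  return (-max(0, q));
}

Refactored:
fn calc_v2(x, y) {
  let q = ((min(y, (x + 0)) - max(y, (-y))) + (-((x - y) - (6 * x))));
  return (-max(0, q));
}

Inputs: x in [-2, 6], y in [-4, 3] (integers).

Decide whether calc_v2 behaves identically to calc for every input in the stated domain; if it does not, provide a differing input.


The two are interchangeable: arithmetic usage differs, plus constant usage differs, plus min/max/abs usage differs, and every declared input agrees.
Spot check at x=5, y=3 — calc: q := 28 | result -28. calc_v2: q := 28 | result -28. Both give -28.
Sweeping the whole domain (72 inputs) finds no disagreement.
verdict: equivalent


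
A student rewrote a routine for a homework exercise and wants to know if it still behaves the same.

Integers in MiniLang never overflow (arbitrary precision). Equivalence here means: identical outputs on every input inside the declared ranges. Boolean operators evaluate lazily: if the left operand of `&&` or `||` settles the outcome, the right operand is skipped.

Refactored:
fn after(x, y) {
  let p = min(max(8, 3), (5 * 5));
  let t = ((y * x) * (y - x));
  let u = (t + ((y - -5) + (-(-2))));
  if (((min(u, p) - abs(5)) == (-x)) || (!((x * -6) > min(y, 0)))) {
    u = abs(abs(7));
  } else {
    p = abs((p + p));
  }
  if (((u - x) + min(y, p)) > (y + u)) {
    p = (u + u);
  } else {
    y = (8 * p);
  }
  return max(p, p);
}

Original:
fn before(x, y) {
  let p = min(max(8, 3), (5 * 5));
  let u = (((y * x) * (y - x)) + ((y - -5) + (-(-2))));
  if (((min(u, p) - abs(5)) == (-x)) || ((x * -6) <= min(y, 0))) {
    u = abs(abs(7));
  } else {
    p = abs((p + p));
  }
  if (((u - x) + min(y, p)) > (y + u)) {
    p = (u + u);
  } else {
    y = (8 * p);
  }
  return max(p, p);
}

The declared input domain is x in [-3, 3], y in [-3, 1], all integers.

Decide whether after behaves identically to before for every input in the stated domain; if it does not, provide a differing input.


This is a faithful refactor — comparison usage differs, plus local variable names differ, plus boolean connective usage differs, plus statement counts differ, but the computed results match everywhere.
Spot check at x=0, y=-1 — before: p=8, then u=6, then (((min(u, p) - abs(5)) == (-x)) || ((x * -6) <= min(y, 0))) is false, then p=16, then (((u - x) + min(y, p)) > (y + u)) is false, then y=128, then returns 16. after: p=8, then t=0, then u=6, then (((min(u, p) - abs(5)) == (-x)) || (!((x * -6) > min(y, 0)))) is false, then p=16, then (((u - x) + min(y, p)) > (y + u)) is false, then y=128, then returns 16. Both give 16.
Across all 35 domain points the two functions coincide.
verdict: equivalent


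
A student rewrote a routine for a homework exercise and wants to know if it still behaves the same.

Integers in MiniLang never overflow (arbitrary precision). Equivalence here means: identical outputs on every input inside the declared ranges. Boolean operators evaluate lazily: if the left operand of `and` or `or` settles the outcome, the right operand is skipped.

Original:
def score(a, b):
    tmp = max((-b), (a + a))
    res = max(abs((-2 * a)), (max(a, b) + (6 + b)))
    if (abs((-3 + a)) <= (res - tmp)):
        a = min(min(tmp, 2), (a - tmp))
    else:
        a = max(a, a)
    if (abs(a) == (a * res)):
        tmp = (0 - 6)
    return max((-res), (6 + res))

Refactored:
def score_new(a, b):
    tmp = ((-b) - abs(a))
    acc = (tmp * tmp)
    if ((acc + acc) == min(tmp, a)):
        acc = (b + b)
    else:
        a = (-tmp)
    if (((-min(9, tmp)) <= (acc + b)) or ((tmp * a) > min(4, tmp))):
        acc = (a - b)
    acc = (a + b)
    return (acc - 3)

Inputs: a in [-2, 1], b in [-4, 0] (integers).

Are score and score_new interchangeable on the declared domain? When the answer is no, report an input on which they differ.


On input a=-2, b=-4, score returns 10 while score_new returns -9.
verdict: not equivalent; witness: a=-2, b=-4


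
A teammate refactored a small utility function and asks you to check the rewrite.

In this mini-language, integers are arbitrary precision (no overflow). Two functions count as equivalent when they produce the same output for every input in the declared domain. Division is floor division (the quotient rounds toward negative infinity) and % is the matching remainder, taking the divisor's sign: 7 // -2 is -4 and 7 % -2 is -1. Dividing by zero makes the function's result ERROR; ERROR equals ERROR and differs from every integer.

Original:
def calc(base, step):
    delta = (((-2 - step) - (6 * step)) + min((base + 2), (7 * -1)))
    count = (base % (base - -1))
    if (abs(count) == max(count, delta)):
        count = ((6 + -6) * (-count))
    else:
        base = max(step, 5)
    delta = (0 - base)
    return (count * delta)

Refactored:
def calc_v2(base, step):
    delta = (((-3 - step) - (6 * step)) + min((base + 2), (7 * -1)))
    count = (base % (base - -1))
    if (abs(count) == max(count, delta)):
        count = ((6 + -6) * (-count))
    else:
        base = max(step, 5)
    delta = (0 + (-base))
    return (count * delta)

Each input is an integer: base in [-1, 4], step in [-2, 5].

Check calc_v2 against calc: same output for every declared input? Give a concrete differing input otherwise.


The rewrite breaks on base=4, step=-2, where the results are -20 and 0.
calc: delta = 5; count = 4; (abs(count) == max(count, delta)) -> false; base = 5; delta = -5; return -20
calc_v2: delta = 4; count = 4; (abs(count) == max(count, delta)) -> true; count = 0; delta = -4; return 0
verdict: not equivalent; witness: base=4, step=-2


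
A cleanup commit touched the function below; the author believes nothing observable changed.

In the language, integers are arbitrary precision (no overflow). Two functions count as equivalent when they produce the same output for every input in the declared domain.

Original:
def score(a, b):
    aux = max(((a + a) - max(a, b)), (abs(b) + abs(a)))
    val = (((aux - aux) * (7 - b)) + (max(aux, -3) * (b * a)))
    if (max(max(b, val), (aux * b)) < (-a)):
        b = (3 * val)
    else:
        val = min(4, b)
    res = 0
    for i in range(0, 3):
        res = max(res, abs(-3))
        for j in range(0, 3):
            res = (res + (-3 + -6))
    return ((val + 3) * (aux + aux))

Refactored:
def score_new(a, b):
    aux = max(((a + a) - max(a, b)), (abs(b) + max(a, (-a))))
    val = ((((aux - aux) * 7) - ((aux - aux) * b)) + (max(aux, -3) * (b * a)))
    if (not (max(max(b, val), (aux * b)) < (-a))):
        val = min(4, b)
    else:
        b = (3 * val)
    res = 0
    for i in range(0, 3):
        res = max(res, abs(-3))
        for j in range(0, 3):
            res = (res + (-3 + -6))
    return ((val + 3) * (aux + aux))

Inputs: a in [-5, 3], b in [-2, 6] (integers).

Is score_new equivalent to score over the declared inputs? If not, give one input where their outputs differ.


Side by side, the visible changes include: arithmetic usage differs, and boolean connective usage differs, and min/max/abs usage differs.
Tracing a=2, b=1: score: aux := 3 | val := 6 | (max(max(b, val), (aux * b)) < (-a)): false | val := 1 | res := 0 | iter i=0: | res := 3 | iter j=0: | res := -6 | iter j=1: | res := -15 | iter j=2: | res := -24 | iter i=1: | res := 3 | iter j=0: | res := -6 | iter j=1: | res := -15 | iter j=2: | res := -24 | iter i=2: | res := 3 | iter j=0: | res := -6 | iter j=1: | res := -15 | iter j=2: | res := -24 | result 24 | score_new: aux := 3 | val := 6 | (not (max(max(b, val), (aux * b)) < (-a))): true | val := 1 | res := 0 | iter i=0: | res := 3 | iter j=0: | res := -6 | iter j=1: | res := -15 | iter j=2: | res := -24 | iter i=1: | res := 3 | iter j=0: | res := -6 | iter j=1: | res := -15 | iter j=2: | res := -24 | iter i=2: | res := 3 | iter j=0: | res := -6 | iter j=1: | res := -15 | iter j=2: | res := -24 | result 24 — matching result 24.
Checked all 81 inputs in the declared domain: the outputs agree on every one.
verdict: equivalent


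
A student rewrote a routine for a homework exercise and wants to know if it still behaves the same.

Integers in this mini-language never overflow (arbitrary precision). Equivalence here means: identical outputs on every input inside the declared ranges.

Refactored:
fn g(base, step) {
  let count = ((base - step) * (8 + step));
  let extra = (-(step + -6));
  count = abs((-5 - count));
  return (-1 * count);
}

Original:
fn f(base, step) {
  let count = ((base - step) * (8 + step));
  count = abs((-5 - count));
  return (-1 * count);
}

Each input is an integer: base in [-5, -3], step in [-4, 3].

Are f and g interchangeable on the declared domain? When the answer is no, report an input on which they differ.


The two are interchangeable: local variable names differ; constant usage differs; arithmetic usage differs; statement counts differ, and every declared input agrees.
One worked example (base=-3, step=0) — f: count = -24; count = 19; return -19; g: count = -24; extra = 6; count = 19; return -19; agreement on -19.
An exhaustive pass over the 24 declared inputs shows identical outputs.
verdict: equivalent


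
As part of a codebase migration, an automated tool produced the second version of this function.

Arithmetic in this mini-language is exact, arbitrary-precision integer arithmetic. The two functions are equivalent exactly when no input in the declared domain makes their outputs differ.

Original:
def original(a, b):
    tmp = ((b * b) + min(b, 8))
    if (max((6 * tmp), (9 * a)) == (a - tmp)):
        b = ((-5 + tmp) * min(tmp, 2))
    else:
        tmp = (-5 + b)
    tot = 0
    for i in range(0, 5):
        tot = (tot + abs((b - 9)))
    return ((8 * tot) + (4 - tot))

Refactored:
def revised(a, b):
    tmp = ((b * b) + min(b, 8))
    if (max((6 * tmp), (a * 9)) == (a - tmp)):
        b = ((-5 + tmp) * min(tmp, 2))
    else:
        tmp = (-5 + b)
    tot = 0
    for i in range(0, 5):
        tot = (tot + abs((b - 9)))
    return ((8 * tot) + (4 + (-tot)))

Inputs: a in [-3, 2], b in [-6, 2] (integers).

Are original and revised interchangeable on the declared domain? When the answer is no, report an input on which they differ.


Reading the diff, among the changes: arithmetic usage differs.
Spot check at a=0, b=0 — original: tmp = 0; (max((6 * tmp), (9 * a)) == (a - tmp)) -> true; b = 0; tot = 0; [i=0]; tot = 9; [i=1]; tot = 18; [i=2]; tot = 27; [i=3]; tot = 36; [i=4]; tot = 45; return 319. revised: tmp = 0; (max((6 * tmp), (a * 9)) == (a - tmp)) -> true; b = 0; tot = 0; [i=0]; tot = 9; [i=1]; tot = 18; [i=2]; tot = 27; [i=3]; tot = 36; [i=4]; tot = 45; return 319. Both give 319.
Checked all 54 inputs in the declared domain: the outputs agree on every one.
verdict: equivalent


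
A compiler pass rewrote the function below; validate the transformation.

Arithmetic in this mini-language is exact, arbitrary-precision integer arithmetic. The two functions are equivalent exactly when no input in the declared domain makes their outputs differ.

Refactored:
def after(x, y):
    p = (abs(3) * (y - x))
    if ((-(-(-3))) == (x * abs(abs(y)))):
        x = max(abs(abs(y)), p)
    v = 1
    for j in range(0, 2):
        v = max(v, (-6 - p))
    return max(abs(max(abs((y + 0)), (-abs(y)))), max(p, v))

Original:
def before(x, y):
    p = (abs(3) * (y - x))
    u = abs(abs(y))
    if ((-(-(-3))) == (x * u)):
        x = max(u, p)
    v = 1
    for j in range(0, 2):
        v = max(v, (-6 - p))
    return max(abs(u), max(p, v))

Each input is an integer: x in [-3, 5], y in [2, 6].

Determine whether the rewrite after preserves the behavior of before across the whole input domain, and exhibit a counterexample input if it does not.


The two are interchangeable: min/max/abs usage differs; local variable names differ; statement counts differ; arithmetic usage differs; constant usage differs, and every declared input agrees.
One worked example (x=1, y=4) — before: p := 9 | u := 4 | ((-(-(-3))) == (x * u)): false | v := 1 | iter j=0: | v := 1 | iter j=1: | v := 1 | result 9; after: p := 9 | ((-(-(-3))) == (x * abs(abs(y)))): false | v := 1 | iter j=0: | v := 1 | iter j=1: | v := 1 | result 9; agreement on 9.
Across all 45 domain points the two functions coincide.
verdict: equivalent


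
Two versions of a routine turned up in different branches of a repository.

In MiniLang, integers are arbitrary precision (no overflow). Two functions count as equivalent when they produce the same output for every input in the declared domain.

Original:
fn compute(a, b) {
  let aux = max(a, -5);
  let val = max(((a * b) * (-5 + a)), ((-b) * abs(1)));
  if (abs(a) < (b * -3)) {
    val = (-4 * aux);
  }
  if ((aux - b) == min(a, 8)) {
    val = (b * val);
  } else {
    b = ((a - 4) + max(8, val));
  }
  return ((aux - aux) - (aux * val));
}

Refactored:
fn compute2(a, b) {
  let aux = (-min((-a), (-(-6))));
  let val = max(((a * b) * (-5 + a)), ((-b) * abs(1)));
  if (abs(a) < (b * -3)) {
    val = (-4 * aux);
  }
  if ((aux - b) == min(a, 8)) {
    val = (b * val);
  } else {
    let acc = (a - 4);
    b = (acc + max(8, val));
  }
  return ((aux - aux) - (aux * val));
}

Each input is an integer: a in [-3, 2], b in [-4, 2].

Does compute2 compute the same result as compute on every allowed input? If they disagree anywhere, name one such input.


Equivalent. The edit looks behavioral (`-5` became `-6`), but over these ranges it never changes the outcome.
Across all 42 domain points the two functions coincide.
Spot check at a=1, b=0 — compute: aux becomes 1; next val becomes 0; next (abs(a) < (b * -3)) evaluates to false; next ((aux - b) == min(a, 8)) evaluates to true; next val becomes 0; next final value 0. compute2: aux becomes 1; next val becomes 0; next (abs(a) < (b * -3)) evaluates to false; next ((aux - b) == min(a, 8)) evaluates to true; next val becomes 0; next final value 0. Both give 0.
verdict: equivalent
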